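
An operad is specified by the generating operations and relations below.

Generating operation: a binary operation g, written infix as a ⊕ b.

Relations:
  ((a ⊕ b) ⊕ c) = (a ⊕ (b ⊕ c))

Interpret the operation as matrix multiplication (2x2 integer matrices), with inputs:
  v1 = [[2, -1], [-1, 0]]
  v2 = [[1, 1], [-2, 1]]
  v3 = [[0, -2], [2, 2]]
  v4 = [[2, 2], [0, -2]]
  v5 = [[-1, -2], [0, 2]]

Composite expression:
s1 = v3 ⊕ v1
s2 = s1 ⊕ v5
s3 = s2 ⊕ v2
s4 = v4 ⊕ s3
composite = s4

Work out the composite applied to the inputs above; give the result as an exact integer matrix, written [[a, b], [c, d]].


[[40, -32], [-28, 20]]

(v3 ⊕ v1) = [[2, 0], [2, -2]]
((v3 ⊕ v1) ⊕ v5) = [[-2, -4], [-2, -8]]
(((v3 ⊕ v1) ⊕ v5) ⊕ v2) = [[6, -6], [14, -10]]
(v4 ⊕ (((v3 ⊕ v1) ⊕ v5) ⊕ v2)) = [[40, -32], [-28, 20]]


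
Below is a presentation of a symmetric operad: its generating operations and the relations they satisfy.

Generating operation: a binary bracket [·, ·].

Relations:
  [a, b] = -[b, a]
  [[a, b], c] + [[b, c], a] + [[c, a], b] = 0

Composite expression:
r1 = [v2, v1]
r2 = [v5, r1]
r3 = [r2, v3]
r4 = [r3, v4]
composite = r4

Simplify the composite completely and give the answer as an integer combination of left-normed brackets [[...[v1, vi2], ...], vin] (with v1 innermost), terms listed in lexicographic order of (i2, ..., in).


[[[[v1, v2], v5], v3], v4]

Left-normed coefficients sit on the v1-initial expansion words.
Composite bracket: [[[v5, [v2, v1]], v3], v4]
Under [a, b] = ab - ba we get 16 signed associative words (2^4 = 16).
Words beginning with v1 determine it all:
  v1v2v5v3v4 (sign +1) contributes +[[[[v1, v2], v5], v3], v4]


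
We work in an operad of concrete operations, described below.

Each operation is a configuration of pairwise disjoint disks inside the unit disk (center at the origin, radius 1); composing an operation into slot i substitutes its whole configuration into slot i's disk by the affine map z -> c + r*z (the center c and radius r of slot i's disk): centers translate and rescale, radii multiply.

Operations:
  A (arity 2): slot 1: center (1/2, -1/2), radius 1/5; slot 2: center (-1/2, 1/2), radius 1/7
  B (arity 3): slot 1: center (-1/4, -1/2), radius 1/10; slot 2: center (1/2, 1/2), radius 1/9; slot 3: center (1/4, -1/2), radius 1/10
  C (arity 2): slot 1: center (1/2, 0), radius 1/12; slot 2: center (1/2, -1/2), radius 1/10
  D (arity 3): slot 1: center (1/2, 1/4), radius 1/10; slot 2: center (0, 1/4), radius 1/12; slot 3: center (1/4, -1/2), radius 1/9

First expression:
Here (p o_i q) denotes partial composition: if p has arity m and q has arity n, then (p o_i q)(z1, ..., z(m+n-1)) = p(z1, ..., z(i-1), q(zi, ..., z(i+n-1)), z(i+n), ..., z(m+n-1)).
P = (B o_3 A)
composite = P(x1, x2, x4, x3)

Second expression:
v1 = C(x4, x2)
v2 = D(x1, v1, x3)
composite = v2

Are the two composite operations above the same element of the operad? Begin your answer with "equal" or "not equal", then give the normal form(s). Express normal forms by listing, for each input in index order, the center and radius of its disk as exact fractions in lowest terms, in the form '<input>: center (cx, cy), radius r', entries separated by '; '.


not equal: they reduce to x1: center (-1/4, -1/2), radius 1/10; x2: center (1/2, 1/2), radius 1/9; x3: center (1/5, -9/20), radius 1/70; x4: center (3/10, -11/20), radius 1/50 and x1: center (1/2, 1/4), radius 1/10; x2: center (1/24, 5/24), radius 1/120; x3: center (1/4, -1/2), radius 1/9; x4: center (1/24, 1/4), radius 1/144


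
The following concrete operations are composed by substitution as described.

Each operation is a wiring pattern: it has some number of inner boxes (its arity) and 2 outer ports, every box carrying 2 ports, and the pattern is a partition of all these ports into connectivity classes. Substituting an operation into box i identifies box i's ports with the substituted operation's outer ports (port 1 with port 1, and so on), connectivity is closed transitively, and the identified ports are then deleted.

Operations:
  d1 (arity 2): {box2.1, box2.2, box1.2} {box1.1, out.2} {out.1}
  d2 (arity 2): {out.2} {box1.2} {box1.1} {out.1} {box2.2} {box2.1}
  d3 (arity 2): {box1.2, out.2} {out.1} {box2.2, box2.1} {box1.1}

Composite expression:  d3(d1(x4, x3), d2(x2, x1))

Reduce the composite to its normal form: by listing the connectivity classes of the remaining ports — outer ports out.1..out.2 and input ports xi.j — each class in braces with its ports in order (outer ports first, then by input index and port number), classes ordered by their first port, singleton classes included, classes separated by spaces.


Treat the ports identified at d3 as solder joints: merge, then drop.
through d1, on inputs (x4, x3): {out.1} {out.2, x4.1} {x3.1, x3.2, x4.2} (out.j = stage outer ports)
through d2, on inputs (x2, x1): {out.1} {out.2} {x1.1} {x1.2} {x2.1} {x2.2} (out.j = stage outer ports)
through d3, on inputs (x4, x3, x2, x1): {out.1} {out.2, x4.1} {x1.1} {x1.2} {x2.1} {x2.2} {x3.1, x3.2, x4.2} (out.j = stage outer ports)

{out.1} {out.2, x4.1} {x1.1} {x1.2} {x2.1} {x2.2} {x3.1, x3.2, x4.2}


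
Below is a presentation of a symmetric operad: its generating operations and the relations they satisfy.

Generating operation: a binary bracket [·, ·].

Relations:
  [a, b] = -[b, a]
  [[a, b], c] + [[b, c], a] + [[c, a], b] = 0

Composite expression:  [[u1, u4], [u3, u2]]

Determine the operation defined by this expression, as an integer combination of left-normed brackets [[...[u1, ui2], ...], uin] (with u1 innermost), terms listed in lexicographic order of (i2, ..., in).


-[[[u1, u4], u2], u3] + [[[u1, u4], u3], u2]


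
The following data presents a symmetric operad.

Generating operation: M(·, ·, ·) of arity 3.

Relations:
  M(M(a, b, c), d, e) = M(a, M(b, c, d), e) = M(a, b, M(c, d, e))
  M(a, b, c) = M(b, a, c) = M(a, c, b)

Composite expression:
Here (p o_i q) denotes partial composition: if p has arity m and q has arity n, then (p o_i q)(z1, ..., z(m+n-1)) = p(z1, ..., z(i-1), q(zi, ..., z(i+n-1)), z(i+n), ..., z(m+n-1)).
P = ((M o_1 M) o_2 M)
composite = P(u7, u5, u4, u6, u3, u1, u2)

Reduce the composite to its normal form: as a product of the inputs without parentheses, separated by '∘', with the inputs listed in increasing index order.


u1 ∘ u2 ∘ u3 ∘ u4 ∘ u5 ∘ u6 ∘ u7

With M associative and commutative, the u-input set is all that matters.
M(u5, u4, u6) spells out as u5 ∘ u4 ∘ u6
M(u7, M(u5, u4, u6), u3) spells out as u7 ∘ u5 ∘ u4 ∘ u6 ∘ u3
M(M(u7, M(u5, u4, u6), u3), u1, u2) spells out as u7 ∘ u5 ∘ u4 ∘ u6 ∘ u3 ∘ u1 ∘ u2
reordering the factors by index: u1 ∘ u2 ∘ u3 ∘ u4 ∘ u5 ∘ u6 ∘ u7


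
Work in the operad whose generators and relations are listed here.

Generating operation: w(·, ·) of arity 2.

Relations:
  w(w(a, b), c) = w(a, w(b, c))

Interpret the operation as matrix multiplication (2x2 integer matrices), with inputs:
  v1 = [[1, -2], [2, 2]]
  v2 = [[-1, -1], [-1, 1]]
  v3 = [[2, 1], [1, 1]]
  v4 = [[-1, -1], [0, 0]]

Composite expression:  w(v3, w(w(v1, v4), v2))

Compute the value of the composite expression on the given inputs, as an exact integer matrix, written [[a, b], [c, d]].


w(v1, v4) = [[-1, -1], [-2, -2]]
w(w(v1, v4), v2) = [[2, 0], [4, 0]]
w(v3, w(w(v1, v4), v2)) = [[8, 0], [6, 0]]

[[8, 0], [6, 0]]


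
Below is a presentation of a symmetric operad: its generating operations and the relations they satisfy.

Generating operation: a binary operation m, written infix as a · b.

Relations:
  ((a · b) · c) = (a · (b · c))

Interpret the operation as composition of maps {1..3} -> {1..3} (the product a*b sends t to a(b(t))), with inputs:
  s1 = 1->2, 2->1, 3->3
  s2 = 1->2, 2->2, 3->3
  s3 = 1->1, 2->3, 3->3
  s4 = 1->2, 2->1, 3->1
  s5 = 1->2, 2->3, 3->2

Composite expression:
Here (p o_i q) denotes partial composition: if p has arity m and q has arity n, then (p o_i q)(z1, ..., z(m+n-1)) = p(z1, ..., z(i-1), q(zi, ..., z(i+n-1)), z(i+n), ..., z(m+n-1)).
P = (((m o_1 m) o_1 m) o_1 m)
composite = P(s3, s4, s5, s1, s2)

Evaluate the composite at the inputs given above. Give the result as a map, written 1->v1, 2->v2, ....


(s3 · s4) = 1->3, 2->1, 3->1
((s3 · s4) · s5) = 1->1, 2->1, 3->1
(((s3 · s4) · s5) · s1) = 1->1, 2->1, 3->1
((((s3 · s4) · s5) · s1) · s2) = 1->1, 2->1, 3->1

1->1, 2->1, 3->1


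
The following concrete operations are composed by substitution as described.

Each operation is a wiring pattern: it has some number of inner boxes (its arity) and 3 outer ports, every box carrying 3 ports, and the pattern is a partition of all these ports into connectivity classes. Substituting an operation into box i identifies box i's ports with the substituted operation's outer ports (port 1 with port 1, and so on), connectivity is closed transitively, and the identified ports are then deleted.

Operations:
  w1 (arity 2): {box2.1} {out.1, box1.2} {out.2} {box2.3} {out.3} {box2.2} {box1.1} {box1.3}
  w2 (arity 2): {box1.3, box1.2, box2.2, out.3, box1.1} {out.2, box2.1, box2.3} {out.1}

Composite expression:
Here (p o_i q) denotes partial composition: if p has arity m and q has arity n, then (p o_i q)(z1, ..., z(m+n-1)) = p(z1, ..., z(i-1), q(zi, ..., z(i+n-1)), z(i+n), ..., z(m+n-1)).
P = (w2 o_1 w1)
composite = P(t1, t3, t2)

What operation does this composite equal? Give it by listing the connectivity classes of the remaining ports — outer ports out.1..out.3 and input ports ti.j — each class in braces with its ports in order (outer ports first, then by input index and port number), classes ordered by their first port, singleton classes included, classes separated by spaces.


{out.1} {out.2, t2.1, t2.3} {out.3, t1.2, t2.2} {t1.1} {t1.3} {t3.1} {t3.2} {t3.3}


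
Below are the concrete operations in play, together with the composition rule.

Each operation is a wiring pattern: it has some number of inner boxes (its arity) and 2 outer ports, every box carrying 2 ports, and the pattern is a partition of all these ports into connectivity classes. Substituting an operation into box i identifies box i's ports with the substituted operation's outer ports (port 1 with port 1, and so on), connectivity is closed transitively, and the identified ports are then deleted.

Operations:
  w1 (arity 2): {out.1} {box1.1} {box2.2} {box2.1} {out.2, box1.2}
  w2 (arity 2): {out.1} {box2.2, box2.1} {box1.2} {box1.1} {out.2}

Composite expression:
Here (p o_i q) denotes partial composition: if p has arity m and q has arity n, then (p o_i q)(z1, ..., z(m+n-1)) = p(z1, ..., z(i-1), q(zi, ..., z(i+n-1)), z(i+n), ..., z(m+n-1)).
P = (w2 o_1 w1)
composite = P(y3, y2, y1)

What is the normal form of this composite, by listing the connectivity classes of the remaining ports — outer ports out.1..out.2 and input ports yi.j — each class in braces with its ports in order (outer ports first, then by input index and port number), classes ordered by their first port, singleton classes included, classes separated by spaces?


{out.1} {out.2} {y1.1, y1.2} {y2.1} {y2.2} {y3.1} {y3.2}


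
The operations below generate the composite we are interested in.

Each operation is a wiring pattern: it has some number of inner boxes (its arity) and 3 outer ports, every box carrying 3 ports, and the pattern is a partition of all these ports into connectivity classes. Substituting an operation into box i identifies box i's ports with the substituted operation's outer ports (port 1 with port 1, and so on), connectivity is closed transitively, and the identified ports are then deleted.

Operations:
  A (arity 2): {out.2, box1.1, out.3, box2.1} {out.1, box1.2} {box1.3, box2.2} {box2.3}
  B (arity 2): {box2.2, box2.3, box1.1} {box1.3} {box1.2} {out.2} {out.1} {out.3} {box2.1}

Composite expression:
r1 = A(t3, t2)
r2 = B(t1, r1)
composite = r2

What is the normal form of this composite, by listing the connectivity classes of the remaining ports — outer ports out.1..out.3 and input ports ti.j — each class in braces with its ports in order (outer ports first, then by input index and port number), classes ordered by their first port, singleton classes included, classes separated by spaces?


{out.1} {out.2} {out.3} {t1.1, t2.1, t3.1} {t1.2} {t1.3} {t2.2, t3.3} {t2.3} {t3.2}


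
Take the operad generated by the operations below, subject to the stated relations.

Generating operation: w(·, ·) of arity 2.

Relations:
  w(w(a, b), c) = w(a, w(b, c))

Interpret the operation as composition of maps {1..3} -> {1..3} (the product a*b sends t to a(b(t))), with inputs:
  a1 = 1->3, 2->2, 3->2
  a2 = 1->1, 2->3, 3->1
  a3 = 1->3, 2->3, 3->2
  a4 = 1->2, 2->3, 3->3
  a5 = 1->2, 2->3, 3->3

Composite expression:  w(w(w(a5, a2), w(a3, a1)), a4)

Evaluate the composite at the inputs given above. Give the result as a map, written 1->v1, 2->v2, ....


1->2, 2->2, 3->2

w(a5, a2) = 1->2, 2->3, 3->2
w(a3, a1) = 1->2, 2->3, 3->3
w(w(a5, a2), w(a3, a1)) = 1->3, 2->2, 3->2
w(w(w(a5, a2), w(a3, a1)), a4) = 1->2, 2->2, 3->2


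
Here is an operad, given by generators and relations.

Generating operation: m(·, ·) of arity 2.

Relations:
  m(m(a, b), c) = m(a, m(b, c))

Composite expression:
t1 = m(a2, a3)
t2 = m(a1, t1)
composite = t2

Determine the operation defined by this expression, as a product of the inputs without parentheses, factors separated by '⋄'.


a1 ⋄ a2 ⋄ a3

Under associativity of m, the answer is the a's in reading order.
m(a2, a3) unparenthesizes to a2 ⋄ a3
m(a1, m(a2, a3)) unparenthesizes to a1 ⋄ a2 ⋄ a3


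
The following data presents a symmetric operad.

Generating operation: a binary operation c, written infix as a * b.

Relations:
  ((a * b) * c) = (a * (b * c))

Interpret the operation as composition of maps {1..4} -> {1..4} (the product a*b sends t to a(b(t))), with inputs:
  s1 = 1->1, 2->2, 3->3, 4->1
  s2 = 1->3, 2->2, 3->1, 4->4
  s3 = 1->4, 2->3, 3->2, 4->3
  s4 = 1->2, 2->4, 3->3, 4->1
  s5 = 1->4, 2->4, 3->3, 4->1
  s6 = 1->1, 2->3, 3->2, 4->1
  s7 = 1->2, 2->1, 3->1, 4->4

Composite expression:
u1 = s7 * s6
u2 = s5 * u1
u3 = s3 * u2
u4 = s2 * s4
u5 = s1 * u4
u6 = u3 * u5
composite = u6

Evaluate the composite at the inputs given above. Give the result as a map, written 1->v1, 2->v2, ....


1->3, 2->3, 3->3, 4->3


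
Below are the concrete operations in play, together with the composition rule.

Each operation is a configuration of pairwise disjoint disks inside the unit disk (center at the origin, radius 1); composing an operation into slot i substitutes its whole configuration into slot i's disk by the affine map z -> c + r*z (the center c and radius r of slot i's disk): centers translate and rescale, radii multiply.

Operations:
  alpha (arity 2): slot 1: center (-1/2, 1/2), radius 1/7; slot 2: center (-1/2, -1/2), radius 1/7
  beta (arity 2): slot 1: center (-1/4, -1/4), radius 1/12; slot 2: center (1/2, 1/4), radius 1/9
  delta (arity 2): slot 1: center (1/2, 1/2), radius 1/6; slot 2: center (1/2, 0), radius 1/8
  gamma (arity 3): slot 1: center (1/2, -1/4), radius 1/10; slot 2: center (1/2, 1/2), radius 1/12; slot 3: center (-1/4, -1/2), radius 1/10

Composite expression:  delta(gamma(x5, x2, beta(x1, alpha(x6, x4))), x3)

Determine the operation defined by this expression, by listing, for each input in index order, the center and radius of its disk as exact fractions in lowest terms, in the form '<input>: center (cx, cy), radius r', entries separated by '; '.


x1: center (109/240, 33/80), radius 1/720; x2: center (7/12, 7/12), radius 1/72; x3: center (1/2, 0), radius 1/8; x4: center (503/1080, 907/2160), radius 1/3780; x5: center (7/12, 11/24), radius 1/60; x6: center (503/1080, 911/2160), radius 1/3780


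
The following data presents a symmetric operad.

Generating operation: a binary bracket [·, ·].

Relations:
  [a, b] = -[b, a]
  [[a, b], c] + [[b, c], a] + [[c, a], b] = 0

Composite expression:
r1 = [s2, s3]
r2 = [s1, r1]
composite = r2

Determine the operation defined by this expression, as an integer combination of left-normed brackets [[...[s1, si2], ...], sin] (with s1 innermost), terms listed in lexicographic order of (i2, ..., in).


Left-normed coefficients sit on the s1-initial expansion words.
Composite bracket: [s1, [s2, s3]]
Under [a, b] = ab - ba we get 4 signed associative words (2^2 = 4).
Coefficients come from the s1-initial words:
  sign of s1s2s3 is +1, so it contributes +[[s1, s2], s3]
  sign of s1s3s2 is -1, so it contributes -[[s1, s3], s2]

[[s1, s2], s3] - [[s1, s3], s2]


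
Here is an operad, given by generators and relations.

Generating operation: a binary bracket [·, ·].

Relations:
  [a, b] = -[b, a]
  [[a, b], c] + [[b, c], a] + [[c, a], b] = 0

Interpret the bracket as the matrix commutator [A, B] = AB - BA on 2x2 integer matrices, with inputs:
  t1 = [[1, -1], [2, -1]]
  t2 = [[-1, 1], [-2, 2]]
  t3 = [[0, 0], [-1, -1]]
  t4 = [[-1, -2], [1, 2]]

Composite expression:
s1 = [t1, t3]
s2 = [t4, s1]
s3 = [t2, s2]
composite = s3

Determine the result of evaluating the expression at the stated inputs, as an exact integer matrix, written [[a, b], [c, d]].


[[16, 15], [78, -16]]


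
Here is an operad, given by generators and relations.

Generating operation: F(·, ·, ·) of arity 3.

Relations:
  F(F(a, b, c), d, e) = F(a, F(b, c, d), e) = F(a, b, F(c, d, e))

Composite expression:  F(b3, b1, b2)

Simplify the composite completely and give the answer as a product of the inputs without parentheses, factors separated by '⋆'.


b3 ⋆ b1 ⋆ b2

Every regrouping of F is equal, so read the b-inputs in written order.
F(b3, b1, b2) flattens to b3 ⋆ b1 ⋆ b2


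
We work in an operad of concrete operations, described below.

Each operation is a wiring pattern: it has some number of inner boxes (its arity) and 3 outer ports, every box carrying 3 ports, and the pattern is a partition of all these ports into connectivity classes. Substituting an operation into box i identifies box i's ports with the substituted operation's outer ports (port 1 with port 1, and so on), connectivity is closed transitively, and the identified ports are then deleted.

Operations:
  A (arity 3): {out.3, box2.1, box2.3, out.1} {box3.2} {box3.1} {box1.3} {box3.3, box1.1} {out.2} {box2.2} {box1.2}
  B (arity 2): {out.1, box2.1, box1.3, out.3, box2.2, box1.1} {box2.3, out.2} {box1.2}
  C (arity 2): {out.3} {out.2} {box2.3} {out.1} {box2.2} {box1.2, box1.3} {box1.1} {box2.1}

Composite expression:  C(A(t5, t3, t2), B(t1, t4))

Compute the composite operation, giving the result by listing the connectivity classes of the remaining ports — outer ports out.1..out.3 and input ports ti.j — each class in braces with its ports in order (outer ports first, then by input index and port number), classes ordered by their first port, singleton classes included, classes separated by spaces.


{out.1} {out.2} {out.3} {t1.1, t1.3, t4.1, t4.2} {t1.2} {t2.1} {t2.2} {t2.3, t5.1} {t3.1, t3.3} {t3.2} {t4.3} {t5.2} {t5.3}


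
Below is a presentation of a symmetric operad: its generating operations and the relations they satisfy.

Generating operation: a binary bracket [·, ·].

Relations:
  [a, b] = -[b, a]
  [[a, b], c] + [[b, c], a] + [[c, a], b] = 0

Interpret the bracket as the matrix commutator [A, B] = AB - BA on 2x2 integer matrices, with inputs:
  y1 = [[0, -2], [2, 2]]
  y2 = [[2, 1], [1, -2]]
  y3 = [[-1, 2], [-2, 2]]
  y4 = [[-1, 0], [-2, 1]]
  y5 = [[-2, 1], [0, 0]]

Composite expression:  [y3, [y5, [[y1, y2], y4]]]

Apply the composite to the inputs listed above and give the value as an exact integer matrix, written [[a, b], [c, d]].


[y1, y2] = [[-4, 6], [10, 4]]
[[y1, y2], y4] = [[-12, 12], [-36, 12]]
[y5, [[y1, y2], y4]] = [[-36, 0], [-72, 36]]
[y3, [y5, [[y1, y2], y4]]] = [[-144, 144], [-72, 144]]

[[-144, 144], [-72, 144]]


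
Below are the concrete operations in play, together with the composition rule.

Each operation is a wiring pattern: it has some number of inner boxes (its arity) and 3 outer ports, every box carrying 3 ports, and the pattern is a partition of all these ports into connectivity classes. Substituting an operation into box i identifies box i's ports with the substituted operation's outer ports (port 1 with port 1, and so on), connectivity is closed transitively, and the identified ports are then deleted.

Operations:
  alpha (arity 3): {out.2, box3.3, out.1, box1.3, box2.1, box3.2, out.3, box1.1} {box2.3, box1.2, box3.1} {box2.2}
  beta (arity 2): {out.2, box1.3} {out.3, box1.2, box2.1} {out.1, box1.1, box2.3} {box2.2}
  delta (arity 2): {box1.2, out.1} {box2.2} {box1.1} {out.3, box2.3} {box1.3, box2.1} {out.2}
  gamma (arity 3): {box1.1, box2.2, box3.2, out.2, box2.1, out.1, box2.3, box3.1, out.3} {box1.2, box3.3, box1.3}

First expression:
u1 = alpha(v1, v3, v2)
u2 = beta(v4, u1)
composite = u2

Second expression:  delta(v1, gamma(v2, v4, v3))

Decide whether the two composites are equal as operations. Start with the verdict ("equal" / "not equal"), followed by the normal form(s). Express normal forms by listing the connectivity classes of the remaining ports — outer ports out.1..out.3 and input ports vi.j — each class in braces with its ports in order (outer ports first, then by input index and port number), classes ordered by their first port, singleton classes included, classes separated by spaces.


not equal — first {out.1, out.3, v1.1, v1.3, v2.2, v2.3, v3.1, v4.1, v4.2} {out.2, v4.3} {v1.2, v2.1, v3.3} {v3.2}, second {out.1, v1.2} {out.2} {out.3, v1.3, v2.1, v3.1, v3.2, v4.1, v4.2, v4.3} {v1.1} {v2.2, v2.3, v3.3}

The first expression, normalized: {out.1, out.3, v1.1, v1.3, v2.2, v2.3, v3.1, v4.1, v4.2} {out.2, v4.3} {v1.2, v2.1, v3.3} {v3.2}
The second expression, normalized: {out.1, v1.2} {out.2} {out.3, v1.3, v2.1, v3.1, v3.2, v4.1, v4.2, v4.3} {v1.1} {v2.2, v2.3, v3.3}
Distinct normal forms: not equal.


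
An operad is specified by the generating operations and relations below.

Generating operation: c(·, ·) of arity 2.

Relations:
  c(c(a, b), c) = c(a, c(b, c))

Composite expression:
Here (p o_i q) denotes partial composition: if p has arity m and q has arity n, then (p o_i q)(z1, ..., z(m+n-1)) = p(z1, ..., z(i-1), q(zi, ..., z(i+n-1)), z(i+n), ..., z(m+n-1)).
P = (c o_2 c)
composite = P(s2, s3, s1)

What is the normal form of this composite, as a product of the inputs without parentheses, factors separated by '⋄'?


s2 ⋄ s3 ⋄ s1

Every regrouping of c is equal, so read the s-inputs in written order.
c(s3, s1) collapses to s3 ⋄ s1
c(s2, c(s3, s1)) collapses to s2 ⋄ s3 ⋄ s1


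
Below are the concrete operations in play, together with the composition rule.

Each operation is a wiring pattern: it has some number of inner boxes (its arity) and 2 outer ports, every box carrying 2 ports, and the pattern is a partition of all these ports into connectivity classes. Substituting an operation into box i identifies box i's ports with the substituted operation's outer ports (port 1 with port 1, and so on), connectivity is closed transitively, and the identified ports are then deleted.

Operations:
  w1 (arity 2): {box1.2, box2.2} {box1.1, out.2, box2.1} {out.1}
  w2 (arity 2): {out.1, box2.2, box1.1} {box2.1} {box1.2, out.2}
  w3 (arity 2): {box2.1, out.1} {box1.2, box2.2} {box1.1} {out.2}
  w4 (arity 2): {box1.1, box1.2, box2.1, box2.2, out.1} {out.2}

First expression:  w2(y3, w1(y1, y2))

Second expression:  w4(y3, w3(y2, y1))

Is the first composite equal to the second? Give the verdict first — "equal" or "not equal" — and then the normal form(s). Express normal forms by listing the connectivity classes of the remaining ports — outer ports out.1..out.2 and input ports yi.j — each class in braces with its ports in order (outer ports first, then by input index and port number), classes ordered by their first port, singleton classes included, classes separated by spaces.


Normal form of the first expression: {out.1, y1.1, y2.1, y3.1} {out.2, y3.2} {y1.2, y2.2}
Normal form of the second expression: {out.1, y1.1, y3.1, y3.2} {out.2} {y1.2, y2.2} {y2.1}
They disagree, so not equal.

not equal; first: {out.1, y1.1, y2.1, y3.1} {out.2, y3.2} {y1.2, y2.2}; second: {out.1, y1.1, y3.1, y3.2} {out.2} {y1.2, y2.2} {y2.1}


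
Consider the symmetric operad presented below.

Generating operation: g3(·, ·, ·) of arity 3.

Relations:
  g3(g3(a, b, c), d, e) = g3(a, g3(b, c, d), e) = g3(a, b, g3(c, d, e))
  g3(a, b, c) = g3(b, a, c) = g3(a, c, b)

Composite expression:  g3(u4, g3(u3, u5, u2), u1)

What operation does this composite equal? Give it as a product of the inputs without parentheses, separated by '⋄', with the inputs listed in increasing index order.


u1 ⋄ u2 ⋄ u3 ⋄ u4 ⋄ u5

With g3 associative and commutative, the u-input set is all that matters.
g3(u3, u5, u2) collapses to u3 ⋄ u5 ⋄ u2
g3(u4, g3(u3, u5, u2), u1) collapses to u4 ⋄ u3 ⋄ u5 ⋄ u2 ⋄ u1
commutativity sorts the factors: u1 ⋄ u2 ⋄ u3 ⋄ u4 ⋄ u5


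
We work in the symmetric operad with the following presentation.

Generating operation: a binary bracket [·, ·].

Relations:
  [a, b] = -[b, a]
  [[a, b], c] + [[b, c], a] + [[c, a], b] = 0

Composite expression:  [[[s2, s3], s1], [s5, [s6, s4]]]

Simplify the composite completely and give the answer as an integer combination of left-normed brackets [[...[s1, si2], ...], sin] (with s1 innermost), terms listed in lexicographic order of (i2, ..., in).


Expand each bracket as ab - ba; the s1-initial words give the coefficients.
Composite bracket: [[[s2, s3], s1], [s5, [s6, s4]]]
Each bracket splits as ab - ba, giving 32 signed words (2^5 = 32).
The s1-initial words carry the normal form:
  word s1s2s3s4s6s5 has sign -1, contributing -[[[[[s1, s2], s3], s4], s6], s5]
  word s1s2s3s5s4s6 has sign +1, contributing +[[[[[s1, s2], s3], s5], s4], s6]
  word s1s2s3s5s6s4 has sign -1, contributing -[[[[[s1, s2], s3], s5], s6], s4]
  word s1s2s3s6s4s5 has sign +1, contributing +[[[[[s1, s2], s3], s6], s4], s5]
  word s1s3s2s4s6s5 has sign +1, contributing +[[[[[s1, s3], s2], s4], s6], s5]
  word s1s3s2s5s4s6 has sign -1, contributing -[[[[[s1, s3], s2], s5], s4], s6]
  word s1s3s2s5s6s4 has sign +1, contributing +[[[[[s1, s3], s2], s5], s6], s4]
  word s1s3s2s6s4s5 has sign -1, contributing -[[[[[s1, s3], s2], s6], s4], s5]

-[[[[[s1, s2], s3], s4], s6], s5] + [[[[[s1, s2], s3], s5], s4], s6] - [[[[[s1, s2], s3], s5], s6], s4] + [[[[[s1, s2], s3], s6], s4], s5] + [[[[[s1, s3], s2], s4], s6], s5] - [[[[[s1, s3], s2], s5], s4], s6] + [[[[[s1, s3], s2], s5], s6], s4] - [[[[[s1, s3], s2], s6], s4], s5]


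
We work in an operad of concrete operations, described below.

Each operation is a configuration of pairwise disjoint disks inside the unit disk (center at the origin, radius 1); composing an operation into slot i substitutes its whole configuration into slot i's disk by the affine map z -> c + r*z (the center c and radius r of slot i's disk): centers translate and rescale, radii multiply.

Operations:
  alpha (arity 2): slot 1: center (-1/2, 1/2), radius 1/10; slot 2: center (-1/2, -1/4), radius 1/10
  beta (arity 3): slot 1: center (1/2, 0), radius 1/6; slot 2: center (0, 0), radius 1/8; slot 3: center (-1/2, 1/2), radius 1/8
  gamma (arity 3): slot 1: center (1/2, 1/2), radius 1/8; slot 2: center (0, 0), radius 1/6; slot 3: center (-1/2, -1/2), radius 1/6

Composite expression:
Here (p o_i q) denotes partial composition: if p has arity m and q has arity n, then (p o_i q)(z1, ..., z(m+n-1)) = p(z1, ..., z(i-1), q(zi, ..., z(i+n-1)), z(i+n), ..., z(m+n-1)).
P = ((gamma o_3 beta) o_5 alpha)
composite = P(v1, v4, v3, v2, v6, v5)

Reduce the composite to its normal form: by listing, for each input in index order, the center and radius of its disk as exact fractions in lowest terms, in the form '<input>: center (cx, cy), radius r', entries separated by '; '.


v1: center (1/2, 1/2), radius 1/8; v2: center (-1/2, -1/2), radius 1/48; v3: center (-5/12, -1/2), radius 1/36; v4: center (0, 0), radius 1/6; v5: center (-19/32, -27/64), radius 1/480; v6: center (-19/32, -13/32), radius 1/480


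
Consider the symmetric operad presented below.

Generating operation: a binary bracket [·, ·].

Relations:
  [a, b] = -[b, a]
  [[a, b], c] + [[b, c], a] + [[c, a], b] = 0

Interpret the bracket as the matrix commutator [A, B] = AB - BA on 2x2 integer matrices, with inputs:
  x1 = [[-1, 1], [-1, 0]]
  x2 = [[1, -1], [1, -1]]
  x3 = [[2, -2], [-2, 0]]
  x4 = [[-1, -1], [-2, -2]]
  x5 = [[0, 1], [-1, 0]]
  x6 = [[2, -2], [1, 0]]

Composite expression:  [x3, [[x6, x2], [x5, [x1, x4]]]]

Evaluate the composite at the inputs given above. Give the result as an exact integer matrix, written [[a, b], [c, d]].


[x6, x2] = [[-1, 2], [0, 1]]
[x1, x4] = [[-3, 0], [-3, 3]]
[x5, [x1, x4]] = [[-3, 6], [6, 3]]
[[x6, x2], [x5, [x1, x4]]] = [[12, 0], [12, -12]]
[x3, [[x6, x2], [x5, [x1, x4]]]] = [[-24, 48], [-72, 24]]

[[-24, 48], [-72, 24]]


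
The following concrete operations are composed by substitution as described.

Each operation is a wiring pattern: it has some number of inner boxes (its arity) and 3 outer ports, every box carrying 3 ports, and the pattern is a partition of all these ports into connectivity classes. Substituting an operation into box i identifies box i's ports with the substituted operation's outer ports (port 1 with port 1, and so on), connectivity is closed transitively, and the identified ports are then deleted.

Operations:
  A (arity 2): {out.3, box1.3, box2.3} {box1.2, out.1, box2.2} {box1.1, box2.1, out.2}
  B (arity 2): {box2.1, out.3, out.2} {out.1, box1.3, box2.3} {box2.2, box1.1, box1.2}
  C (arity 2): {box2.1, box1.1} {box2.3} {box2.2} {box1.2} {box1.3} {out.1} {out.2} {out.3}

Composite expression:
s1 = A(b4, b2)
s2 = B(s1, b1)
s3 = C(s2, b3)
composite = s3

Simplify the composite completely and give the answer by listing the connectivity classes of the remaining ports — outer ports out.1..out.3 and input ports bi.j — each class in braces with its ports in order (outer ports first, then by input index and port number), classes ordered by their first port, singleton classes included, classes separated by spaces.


Substituting into C glues patterns; closure does the rest.
A over (b4, b2) gives {out.1, b2.2, b4.2} {out.2, b2.1, b4.1} {out.3, b2.3, b4.3}, out.j being that stage's outer ports
B over (b4, b2, b1) gives {out.1, b1.3, b2.3, b4.3} {out.2, out.3, b1.1} {b1.2, b2.1, b2.2, b4.1, b4.2}, out.j being that stage's outer ports
C over (b4, b2, b1, b3) gives {out.1} {out.2} {out.3} {b1.1} {b1.2, b2.1, b2.2, b4.1, b4.2} {b1.3, b2.3, b3.1, b4.3} {b3.2} {b3.3}, out.j being that stage's outer ports

{out.1} {out.2} {out.3} {b1.1} {b1.2, b2.1, b2.2, b4.1, b4.2} {b1.3, b2.3, b3.1, b4.3} {b3.2} {b3.3}


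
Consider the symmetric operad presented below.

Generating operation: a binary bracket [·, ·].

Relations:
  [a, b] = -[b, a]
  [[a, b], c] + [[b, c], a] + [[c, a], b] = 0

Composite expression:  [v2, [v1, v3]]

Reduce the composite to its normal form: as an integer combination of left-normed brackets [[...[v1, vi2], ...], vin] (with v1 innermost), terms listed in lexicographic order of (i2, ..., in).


A multilinear Lie element is pinned by v1-initial words (v1 innermost).
Composite bracket: [v2, [v1, v3]]
Each bracket splits as ab - ba, giving 4 signed words (2^2 = 4).
The v1-initial words carry the normal form:
  from v1v3v2, sign -1: term -[[v1, v3], v2]

-[[v1, v3], v2]


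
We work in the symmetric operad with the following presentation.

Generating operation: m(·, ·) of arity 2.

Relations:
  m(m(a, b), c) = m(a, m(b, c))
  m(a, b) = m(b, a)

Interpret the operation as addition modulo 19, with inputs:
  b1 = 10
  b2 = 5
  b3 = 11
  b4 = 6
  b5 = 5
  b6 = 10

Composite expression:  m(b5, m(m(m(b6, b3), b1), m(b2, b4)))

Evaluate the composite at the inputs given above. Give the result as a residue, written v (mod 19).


9 (mod 19)

m(b6, b3) = 2
m(m(b6, b3), b1) = 12
m(b2, b4) = 11
m(m(m(b6, b3), b1), m(b2, b4)) = 4
m(b5, m(m(m(b6, b3), b1), m(b2, b4))) = 9


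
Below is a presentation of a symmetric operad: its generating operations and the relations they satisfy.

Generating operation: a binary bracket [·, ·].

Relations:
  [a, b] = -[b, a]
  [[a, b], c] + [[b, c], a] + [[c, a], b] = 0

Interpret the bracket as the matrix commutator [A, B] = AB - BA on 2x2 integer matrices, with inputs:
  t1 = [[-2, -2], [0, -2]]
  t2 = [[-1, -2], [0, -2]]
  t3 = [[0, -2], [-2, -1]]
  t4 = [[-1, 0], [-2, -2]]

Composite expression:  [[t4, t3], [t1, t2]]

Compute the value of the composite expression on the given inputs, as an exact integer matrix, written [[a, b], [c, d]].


[t4, t3] = [[-4, -2], [0, 4]]
[t1, t2] = [[0, 2], [0, 0]]
[[t4, t3], [t1, t2]] = [[0, -16], [0, 0]]

[[0, -16], [0, 0]]


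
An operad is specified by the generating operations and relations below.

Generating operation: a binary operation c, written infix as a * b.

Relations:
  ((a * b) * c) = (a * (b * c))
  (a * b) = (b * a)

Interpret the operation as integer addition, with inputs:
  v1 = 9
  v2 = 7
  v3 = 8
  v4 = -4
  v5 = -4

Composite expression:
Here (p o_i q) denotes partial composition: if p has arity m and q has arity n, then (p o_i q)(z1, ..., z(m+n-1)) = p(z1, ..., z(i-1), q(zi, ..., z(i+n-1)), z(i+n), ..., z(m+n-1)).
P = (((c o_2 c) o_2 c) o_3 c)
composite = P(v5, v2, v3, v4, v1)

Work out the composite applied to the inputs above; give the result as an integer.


16

(v3 * v4) = 4
(v2 * (v3 * v4)) = 11
((v2 * (v3 * v4)) * v1) = 20
(v5 * ((v2 * (v3 * v4)) * v1)) = 16


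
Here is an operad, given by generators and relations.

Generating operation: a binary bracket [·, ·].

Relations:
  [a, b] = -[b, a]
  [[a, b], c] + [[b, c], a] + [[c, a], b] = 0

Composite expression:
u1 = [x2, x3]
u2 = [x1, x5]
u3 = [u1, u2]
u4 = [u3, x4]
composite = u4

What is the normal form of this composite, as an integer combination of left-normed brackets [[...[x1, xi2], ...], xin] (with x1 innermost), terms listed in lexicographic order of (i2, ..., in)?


-[[[[x1, x5], x2], x3], x4] + [[[[x1, x5], x3], x2], x4]

Expand each bracket as ab - ba; the x1-initial words give the coefficients.
Composite bracket: [[[x2, x3], [x1, x5]], x4]
Expanding via [a, b] = ab - ba: 16 signed words (2^4 = 16).
Collect the words opening with x1:
  from x1x5x2x3x4, sign -1: term -[[[[x1, x5], x2], x3], x4]
  from x1x5x3x2x4, sign +1: term +[[[[x1, x5], x3], x2], x4]


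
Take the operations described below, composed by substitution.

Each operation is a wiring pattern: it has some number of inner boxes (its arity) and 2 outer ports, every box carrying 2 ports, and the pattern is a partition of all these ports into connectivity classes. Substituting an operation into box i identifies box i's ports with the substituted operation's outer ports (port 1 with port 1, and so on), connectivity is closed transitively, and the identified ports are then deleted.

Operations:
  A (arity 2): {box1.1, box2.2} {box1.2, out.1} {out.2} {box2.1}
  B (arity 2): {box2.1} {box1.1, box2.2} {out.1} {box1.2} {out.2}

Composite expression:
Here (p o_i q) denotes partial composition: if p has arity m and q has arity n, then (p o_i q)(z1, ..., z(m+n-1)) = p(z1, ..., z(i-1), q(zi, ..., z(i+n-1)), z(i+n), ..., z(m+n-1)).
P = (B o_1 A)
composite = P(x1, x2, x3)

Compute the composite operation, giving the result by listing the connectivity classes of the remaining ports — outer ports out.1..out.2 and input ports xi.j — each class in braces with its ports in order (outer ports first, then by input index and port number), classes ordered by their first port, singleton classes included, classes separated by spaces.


{out.1} {out.2} {x1.1, x2.2} {x1.2, x3.2} {x2.1} {x3.1}

Connectivity passes through glued B-boundaries; trace each wire chain.
composing A on (x1, x2), with out.j its own outer ports: {out.1, x1.2} {out.2} {x1.1, x2.2} {x2.1}
composing B on (x1, x2, x3), with out.j its own outer ports: {out.1} {out.2} {x1.1, x2.2} {x1.2, x3.2} {x2.1} {x3.1}


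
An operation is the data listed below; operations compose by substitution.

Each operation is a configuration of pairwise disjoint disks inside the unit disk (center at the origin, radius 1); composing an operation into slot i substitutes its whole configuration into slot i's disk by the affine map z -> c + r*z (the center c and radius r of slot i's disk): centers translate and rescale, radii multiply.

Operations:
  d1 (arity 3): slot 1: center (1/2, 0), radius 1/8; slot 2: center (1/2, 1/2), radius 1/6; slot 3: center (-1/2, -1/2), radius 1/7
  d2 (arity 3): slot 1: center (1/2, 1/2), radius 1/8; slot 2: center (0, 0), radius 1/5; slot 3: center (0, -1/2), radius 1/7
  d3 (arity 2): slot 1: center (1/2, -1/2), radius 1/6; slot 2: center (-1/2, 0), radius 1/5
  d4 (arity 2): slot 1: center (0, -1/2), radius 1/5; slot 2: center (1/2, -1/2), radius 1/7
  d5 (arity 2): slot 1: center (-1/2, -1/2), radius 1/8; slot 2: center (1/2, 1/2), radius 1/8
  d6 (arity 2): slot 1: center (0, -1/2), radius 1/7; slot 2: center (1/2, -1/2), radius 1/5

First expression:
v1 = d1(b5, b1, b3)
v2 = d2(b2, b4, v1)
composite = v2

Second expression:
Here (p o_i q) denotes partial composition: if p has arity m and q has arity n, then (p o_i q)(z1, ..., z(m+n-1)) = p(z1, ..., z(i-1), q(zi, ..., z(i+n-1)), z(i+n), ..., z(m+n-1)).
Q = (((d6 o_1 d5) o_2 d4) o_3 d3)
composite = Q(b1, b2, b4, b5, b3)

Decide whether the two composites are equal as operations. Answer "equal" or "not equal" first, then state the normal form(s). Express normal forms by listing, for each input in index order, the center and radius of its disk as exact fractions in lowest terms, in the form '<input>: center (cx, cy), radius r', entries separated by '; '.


The first composite normalizes to b1: center (1/14, -3/7), radius 1/42; b2: center (1/2, 1/2), radius 1/8; b3: center (-1/14, -4/7), radius 1/49; b4: center (0, 0), radius 1/5; b5: center (1/14, -1/2), radius 1/56
The second composite normalizes to b1: center (-1/14, -4/7), radius 1/56; b2: center (1/14, -7/16), radius 1/280; b3: center (1/2, -1/2), radius 1/5; b4: center (4/49, -43/98), radius 1/2352; b5: center (31/392, -7/16), radius 1/1960
The forms do not match — not equal.

not equal; the first gives b1: center (1/14, -3/7), radius 1/42; b2: center (1/2, 1/2), radius 1/8; b3: center (-1/14, -4/7), radius 1/49; b4: center (0, 0), radius 1/5; b5: center (1/14, -1/2), radius 1/56 and the second b1: center (-1/14, -4/7), radius 1/56; b2: center (1/14, -7/16), radius 1/280; b3: center (1/2, -1/2), radius 1/5; b4: center (4/49, -43/98), radius 1/2352; b5: center (31/392, -7/16), radius 1/1960


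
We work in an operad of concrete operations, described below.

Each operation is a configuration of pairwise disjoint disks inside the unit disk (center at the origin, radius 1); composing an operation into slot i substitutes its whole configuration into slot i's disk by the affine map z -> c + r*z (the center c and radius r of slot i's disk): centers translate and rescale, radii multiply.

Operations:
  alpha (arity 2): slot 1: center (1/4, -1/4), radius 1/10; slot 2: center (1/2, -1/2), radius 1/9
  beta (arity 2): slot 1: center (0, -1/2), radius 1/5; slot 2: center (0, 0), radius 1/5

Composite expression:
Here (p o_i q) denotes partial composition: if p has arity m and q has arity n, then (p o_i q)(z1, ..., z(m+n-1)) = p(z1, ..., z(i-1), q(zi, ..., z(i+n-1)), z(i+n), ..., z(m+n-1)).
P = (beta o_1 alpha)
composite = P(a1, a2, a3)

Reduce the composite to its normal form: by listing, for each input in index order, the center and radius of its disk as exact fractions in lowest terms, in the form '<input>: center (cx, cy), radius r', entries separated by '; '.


Affine substitution under beta: radii multiply and a-centers shift.
a1 passes through 2 substitutions, ending at center (1/20, -11/20), radius 1/50
a2 passes through 2 substitutions, ending at center (1/10, -3/5), radius 1/45
a3 passes through 1 substitution, ending at center (0, 0), radius 1/5

a1: center (1/20, -11/20), radius 1/50; a2: center (1/10, -3/5), radius 1/45; a3: center (0, 0), radius 1/5


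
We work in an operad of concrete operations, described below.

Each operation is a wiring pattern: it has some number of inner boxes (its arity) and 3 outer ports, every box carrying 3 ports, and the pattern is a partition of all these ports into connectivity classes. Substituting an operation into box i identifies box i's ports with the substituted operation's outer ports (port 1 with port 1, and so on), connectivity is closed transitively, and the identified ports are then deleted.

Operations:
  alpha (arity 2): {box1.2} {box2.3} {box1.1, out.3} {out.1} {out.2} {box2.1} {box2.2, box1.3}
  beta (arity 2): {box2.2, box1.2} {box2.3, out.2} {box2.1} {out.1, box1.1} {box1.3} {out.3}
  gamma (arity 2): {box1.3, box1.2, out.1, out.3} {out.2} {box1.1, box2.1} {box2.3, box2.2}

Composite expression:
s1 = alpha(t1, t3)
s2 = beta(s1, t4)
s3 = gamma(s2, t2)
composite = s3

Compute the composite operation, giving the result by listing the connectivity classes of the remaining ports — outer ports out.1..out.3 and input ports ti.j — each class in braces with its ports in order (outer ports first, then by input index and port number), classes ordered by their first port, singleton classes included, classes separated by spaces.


{out.1, out.3, t4.3} {out.2} {t1.1} {t1.2} {t1.3, t3.2} {t2.1} {t2.2, t2.3} {t3.1} {t3.3} {t4.1} {t4.2}

Connectivity passes through glued gamma-boundaries; trace each wire chain.
composing alpha on (t1, t3), with out.j its own outer ports: {out.1} {out.2} {out.3, t1.1} {t1.2} {t1.3, t3.2} {t3.1} {t3.3}
composing beta on (t1, t3, t4), with out.j its own outer ports: {out.1} {out.2, t4.3} {out.3} {t1.1} {t1.2} {t1.3, t3.2} {t3.1} {t3.3} {t4.1} {t4.2}
composing gamma on (t1, t3, t4, t2), with out.j its own outer ports: {out.1, out.3, t4.3} {out.2} {t1.1} {t1.2} {t1.3, t3.2} {t2.1} {t2.2, t2.3} {t3.1} {t3.3} {t4.1} {t4.2}
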